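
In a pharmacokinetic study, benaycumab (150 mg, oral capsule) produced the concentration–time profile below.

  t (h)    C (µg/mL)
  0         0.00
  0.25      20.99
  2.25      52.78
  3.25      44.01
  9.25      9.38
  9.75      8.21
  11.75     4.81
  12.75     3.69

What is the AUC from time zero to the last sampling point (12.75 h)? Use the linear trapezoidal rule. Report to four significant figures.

Trapezoidal AUC_0→12.75:
  [0→0.25]: (0.00+20.99)/2 × 0.25 = 2.62375
  [0.25→2.25]: (20.99+52.78)/2 × 2 = 73.77
  [2.25→3.25]: (52.78+44.01)/2 × 1 = 48.395
  [3.25→9.25]: (44.01+9.38)/2 × 6 = 160.17
  [9.25→9.75]: (9.38+8.21)/2 × 0.5 = 4.3975
  [9.75→11.75]: (8.21+4.81)/2 × 2 = 13.02
  [11.75→12.75]: (4.81+3.69)/2 × 1 = 4.25
  Sum = 306.62625 µg/mL·h

AUC = 306.6 µg/mL·h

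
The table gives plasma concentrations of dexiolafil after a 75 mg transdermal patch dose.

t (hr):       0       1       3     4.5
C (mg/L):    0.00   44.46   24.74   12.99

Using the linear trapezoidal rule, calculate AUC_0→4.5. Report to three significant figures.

Trapezoidal AUC_0→4.5:
  [0→1]: (0.00+44.46)/2 × 1 = 22.23
  [1→3]: (44.46+24.74)/2 × 2 = 69.2
  [3→4.5]: (24.74+12.99)/2 × 1.5 = 28.2975
  Sum = 119.7275 mg/L·hr

AUC = 120 mg/L·hr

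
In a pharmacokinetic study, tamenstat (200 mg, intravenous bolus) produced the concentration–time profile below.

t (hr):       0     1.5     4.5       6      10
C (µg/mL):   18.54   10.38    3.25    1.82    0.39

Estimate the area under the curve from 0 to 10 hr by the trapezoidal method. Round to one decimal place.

Trapezoidal AUC_0→10:
  [0→1.5]: (18.54+10.38)/2 × 1.5 = 21.69
  [1.5→4.5]: (10.38+3.25)/2 × 3 = 20.445
  [4.5→6]: (3.25+1.82)/2 × 1.5 = 3.8025
  [6→10]: (1.82+0.39)/2 × 4 = 4.42
  Sum = 50.3575 µg/mL·hr

AUC = 50.4 µg/mL·hr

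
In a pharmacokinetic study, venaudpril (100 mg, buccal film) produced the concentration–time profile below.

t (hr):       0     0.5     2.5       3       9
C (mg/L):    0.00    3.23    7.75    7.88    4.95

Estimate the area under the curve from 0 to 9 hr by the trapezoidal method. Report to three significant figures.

AUC = 54.2 mg/L·hr

Trapezoidal AUC_0→9:
  [0→0.5]: (0.00+3.23)/2 × 0.5 = 0.8075
  [0.5→2.5]: (3.23+7.75)/2 × 2 = 10.98
  [2.5→3]: (7.75+7.88)/2 × 0.5 = 3.9075
  [3→9]: (7.88+4.95)/2 × 6 = 38.49
  Sum = 54.185 mg/L·hr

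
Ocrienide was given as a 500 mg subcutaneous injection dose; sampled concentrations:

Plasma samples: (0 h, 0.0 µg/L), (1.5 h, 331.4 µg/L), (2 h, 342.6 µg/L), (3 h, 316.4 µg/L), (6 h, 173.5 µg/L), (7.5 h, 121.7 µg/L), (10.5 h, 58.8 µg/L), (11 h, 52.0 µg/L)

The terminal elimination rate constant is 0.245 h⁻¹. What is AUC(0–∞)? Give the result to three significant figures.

Trapezoidal AUC_0→11:
  [0→1.5]: (0.0+331.4)/2 × 1.5 = 248.55
  [1.5→2]: (331.4+342.6)/2 × 0.5 = 168.5
  [2→3]: (342.6+316.4)/2 × 1 = 329.5
  [3→6]: (316.4+173.5)/2 × 3 = 734.85
  [6→7.5]: (173.5+121.7)/2 × 1.5 = 221.4
  [7.5→10.5]: (121.7+58.8)/2 × 3 = 270.75
  [10.5→11]: (58.8+52.0)/2 × 0.5 = 27.7
  Sum = 2001.25 µg/L·h
Extrapolated tail: C_last / k_e = 52.0 / 0.245 = 212.245
AUC_0→∞ = 2001.25 + 212.245 = 2213.495 µg/L·h

AUC = 2210 µg/L·h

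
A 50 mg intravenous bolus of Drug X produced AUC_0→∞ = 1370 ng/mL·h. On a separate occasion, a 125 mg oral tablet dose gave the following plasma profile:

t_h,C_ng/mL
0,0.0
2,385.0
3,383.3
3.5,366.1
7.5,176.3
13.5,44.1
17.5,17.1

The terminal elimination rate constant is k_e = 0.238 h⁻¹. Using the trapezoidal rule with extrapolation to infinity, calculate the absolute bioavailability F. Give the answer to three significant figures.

Trapezoidal AUC_0→17.5 (oral tablet):
  [0→2]: (0.0+385.0)/2 × 2 = 385.0
  [2→3]: (385.0+383.3)/2 × 1 = 384.15
  [3→3.5]: (383.3+366.1)/2 × 0.5 = 187.35
  [3.5→7.5]: (366.1+176.3)/2 × 4 = 1084.8
  [7.5→13.5]: (176.3+44.1)/2 × 6 = 661.2
  [13.5→17.5]: (44.1+17.1)/2 × 4 = 122.4
  Sum = 2824.9 ng/mL·h
Tail: C_last/k_e = 17.1/0.238 = 71.849
AUC_0→∞ (oral tablet) = 2824.9 + 71.849 = 2896.749 ng/mL·h
F = (AUC_ev/D_ev)/(AUC_iv/D_iv) = (2896.749/125)/(1370/50) = 23.173992/27.4 = 0.8458

F = 0.846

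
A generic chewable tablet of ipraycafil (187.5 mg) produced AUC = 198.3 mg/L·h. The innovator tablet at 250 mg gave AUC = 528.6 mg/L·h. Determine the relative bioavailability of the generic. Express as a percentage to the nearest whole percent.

F_rel = 50%

F_rel = (AUC_test/D_test) / (AUC_ref/D_ref)
      = (198.3/187.5) / (528.6/250)
      = 1.0576 / 2.1144 = 0.5002 = 50.02%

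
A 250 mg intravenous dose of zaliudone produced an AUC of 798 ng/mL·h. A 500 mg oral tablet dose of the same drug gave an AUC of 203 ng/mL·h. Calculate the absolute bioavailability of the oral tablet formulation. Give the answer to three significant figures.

F = (AUC_ev / D_ev) / (AUC_iv / D_iv)
  = (203/500) / (798/250)
  = 0.406 / 3.192 = 0.1272

F = 0.127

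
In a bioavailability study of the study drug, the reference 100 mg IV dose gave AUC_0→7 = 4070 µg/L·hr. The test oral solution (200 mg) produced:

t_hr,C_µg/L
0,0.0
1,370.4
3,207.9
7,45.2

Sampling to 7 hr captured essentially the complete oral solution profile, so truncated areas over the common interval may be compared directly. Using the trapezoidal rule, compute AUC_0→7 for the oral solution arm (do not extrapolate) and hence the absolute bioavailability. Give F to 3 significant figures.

Trapezoidal AUC_0→7 (oral solution):
  [0→1]: (0.0+370.4)/2 × 1 = 185.2
  [1→3]: (370.4+207.9)/2 × 2 = 578.3
  [3→7]: (207.9+45.2)/2 × 4 = 506.2
  Sum = 1269.7 µg/L·hr
F = (AUC_ev/D_ev)/(AUC_iv/D_iv) = (1269.7/200)/(4070/100) = 6.3485/40.7 = 0.1560

F = 0.156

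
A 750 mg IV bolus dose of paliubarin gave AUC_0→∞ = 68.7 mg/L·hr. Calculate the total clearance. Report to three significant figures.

CL = Dose_iv / AUC_0→∞
   = 750 / 68.7 = 10.917 L/hr

CL = 10.9 L/hr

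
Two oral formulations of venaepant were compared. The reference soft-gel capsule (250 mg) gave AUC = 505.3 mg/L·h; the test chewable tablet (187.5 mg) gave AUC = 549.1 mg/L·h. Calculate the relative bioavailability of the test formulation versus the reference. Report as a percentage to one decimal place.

F_rel = 144.9%

F_rel = (AUC_test/D_test) / (AUC_ref/D_ref)
      = (549.1/187.5) / (505.3/250)
      = 2.92853 / 2.0212 = 1.4489 = 144.89%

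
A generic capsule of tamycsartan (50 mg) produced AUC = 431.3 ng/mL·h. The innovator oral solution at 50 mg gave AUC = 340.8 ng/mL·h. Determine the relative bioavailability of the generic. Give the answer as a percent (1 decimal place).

F_rel = 126.6%

F_rel = (AUC_test/D_test) / (AUC_ref/D_ref)
      = (431.3/50) / (340.8/50)
      = 8.626 / 6.816 = 1.2656 = 126.56%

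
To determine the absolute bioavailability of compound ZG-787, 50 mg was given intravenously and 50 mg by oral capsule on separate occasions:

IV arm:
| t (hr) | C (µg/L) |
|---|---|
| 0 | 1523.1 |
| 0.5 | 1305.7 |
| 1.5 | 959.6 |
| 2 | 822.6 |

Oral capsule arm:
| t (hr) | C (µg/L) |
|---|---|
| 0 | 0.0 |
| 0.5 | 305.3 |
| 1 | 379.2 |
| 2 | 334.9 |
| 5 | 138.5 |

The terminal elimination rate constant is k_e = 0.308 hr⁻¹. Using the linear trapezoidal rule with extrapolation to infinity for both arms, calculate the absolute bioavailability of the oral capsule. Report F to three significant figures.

F = 0.356

Trapezoidal AUC_0→2 (IV):
  [0→0.5]: (1523.1+1305.7)/2 × 0.5 = 707.2
  [0.5→1.5]: (1305.7+959.6)/2 × 1 = 1132.65
  [1.5→2]: (959.6+822.6)/2 × 0.5 = 445.55
  Sum = 2285.4 µg/L·hr
IV tail: 822.6/0.308 = 2670.779; AUC_iv,0→∞ = 2285.4 + 2670.779 = 4956.179 µg/L·hr
Trapezoidal AUC_0→5 (oral capsule):
  [0→0.5]: (0.0+305.3)/2 × 0.5 = 76.325
  [0.5→1]: (305.3+379.2)/2 × 0.5 = 171.125
  [1→2]: (379.2+334.9)/2 × 1 = 357.05
  [2→5]: (334.9+138.5)/2 × 3 = 710.1
  Sum = 1314.6 µg/L·hr
oral capsule tail: 138.5/0.308 = 449.675; AUC_ev,0→∞ = 1314.6 + 449.675 = 1764.275 µg/L·hr
F = (AUC_ev/D_ev)/(AUC_iv/D_iv) = (1764.275/50)/(4956.179/50) = 35.2855/99.12358 = 0.3560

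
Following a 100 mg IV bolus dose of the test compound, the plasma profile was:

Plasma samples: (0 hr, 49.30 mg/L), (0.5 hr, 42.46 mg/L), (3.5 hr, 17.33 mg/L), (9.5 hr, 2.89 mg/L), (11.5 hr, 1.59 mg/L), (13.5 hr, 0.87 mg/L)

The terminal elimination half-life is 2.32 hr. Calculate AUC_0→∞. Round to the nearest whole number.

AUC = 183 mg/L·hr

Trapezoidal AUC_0→13.5:
  [0→0.5]: (49.30+42.46)/2 × 0.5 = 22.94
  [0.5→3.5]: (42.46+17.33)/2 × 3 = 89.685
  [3.5→9.5]: (17.33+2.89)/2 × 6 = 60.66
  [9.5→11.5]: (2.89+1.59)/2 × 2 = 4.48
  [11.5→13.5]: (1.59+0.87)/2 × 2 = 2.46
  Sum = 180.225 mg/L·hr
k_e = ln2 / t½ = 0.693147 / 2.32 = 0.2988 hr^-1
Extrapolated tail: C_last / k_e = 0.87 / 0.2988 = 2.912
AUC_0→∞ = 180.225 + 2.912 = 183.137 mg/L·hr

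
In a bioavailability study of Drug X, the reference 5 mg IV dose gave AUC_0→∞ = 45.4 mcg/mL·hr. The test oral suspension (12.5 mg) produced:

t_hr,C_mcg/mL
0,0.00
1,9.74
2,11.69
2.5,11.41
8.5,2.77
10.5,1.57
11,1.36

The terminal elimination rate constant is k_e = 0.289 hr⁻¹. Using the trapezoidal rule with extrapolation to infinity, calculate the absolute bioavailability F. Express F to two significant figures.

Trapezoidal AUC_0→11 (oral suspension):
  [0→1]: (0.00+9.74)/2 × 1 = 4.87
  [1→2]: (9.74+11.69)/2 × 1 = 10.715
  [2→2.5]: (11.69+11.41)/2 × 0.5 = 5.775
  [2.5→8.5]: (11.41+2.77)/2 × 6 = 42.54
  [8.5→10.5]: (2.77+1.57)/2 × 2 = 4.34
  [10.5→11]: (1.57+1.36)/2 × 0.5 = 0.7325
  Sum = 68.9725 mcg/mL·hr
Tail: C_last/k_e = 1.36/0.289 = 4.706
AUC_0→∞ (oral suspension) = 68.9725 + 4.706 = 73.6785 mcg/mL·hr
F = (AUC_ev/D_ev)/(AUC_iv/D_iv) = (73.6785/12.5)/(45.4/5) = 5.89428/9.08 = 0.6491

F = 0.65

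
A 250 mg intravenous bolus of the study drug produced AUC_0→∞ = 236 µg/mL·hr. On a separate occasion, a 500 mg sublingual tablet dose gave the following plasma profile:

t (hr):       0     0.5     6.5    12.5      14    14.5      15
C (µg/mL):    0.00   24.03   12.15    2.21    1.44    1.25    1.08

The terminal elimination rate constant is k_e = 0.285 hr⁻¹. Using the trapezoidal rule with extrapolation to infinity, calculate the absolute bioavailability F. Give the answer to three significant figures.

F = 0.350

Trapezoidal AUC_0→15 (sublingual tablet):
  [0→0.5]: (0.00+24.03)/2 × 0.5 = 6.0075
  [0.5→6.5]: (24.03+12.15)/2 × 6 = 108.54
  [6.5→12.5]: (12.15+2.21)/2 × 6 = 43.08
  [12.5→14]: (2.21+1.44)/2 × 1.5 = 2.7375
  [14→14.5]: (1.44+1.25)/2 × 0.5 = 0.6725
  [14.5→15]: (1.25+1.08)/2 × 0.5 = 0.5825
  Sum = 161.62 µg/mL·hr
Tail: C_last/k_e = 1.08/0.285 = 3.789
AUC_0→∞ (sublingual tablet) = 161.62 + 3.789 = 165.409 µg/mL·hr
F = (AUC_ev/D_ev)/(AUC_iv/D_iv) = (165.409/500)/(236/250) = 0.330818/0.944 = 0.3504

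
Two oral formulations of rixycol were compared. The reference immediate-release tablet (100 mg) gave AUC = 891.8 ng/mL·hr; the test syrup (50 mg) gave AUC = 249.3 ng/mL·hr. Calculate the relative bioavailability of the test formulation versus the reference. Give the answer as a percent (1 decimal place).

F_rel = (AUC_test/D_test) / (AUC_ref/D_ref)
      = (249.3/50) / (891.8/100)
      = 4.986 / 8.918 = 0.5591 = 55.91%

F_rel = 55.9%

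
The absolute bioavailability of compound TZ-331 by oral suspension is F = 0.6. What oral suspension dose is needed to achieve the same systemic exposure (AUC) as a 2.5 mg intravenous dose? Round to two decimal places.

D_oral = 4.17 mg

For equal systemic exposure: F × D_ev = D_iv
D_ev = D_iv / F = 2.5 / 0.6 = 4.16667 mg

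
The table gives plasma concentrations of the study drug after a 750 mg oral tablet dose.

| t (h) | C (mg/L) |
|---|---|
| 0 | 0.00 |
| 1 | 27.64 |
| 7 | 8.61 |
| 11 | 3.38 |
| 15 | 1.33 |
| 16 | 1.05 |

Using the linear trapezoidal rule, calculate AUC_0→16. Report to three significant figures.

Trapezoidal AUC_0→16:
  [0→1]: (0.00+27.64)/2 × 1 = 13.82
  [1→7]: (27.64+8.61)/2 × 6 = 108.75
  [7→11]: (8.61+3.38)/2 × 4 = 23.98
  [11→15]: (3.38+1.33)/2 × 4 = 9.42
  [15→16]: (1.33+1.05)/2 × 1 = 1.19
  Sum = 157.16 mg/L·h

AUC = 157 mg/L·h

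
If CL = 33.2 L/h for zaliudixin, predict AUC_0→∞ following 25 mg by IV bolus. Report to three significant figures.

AUC_0→∞ = Dose_iv / CL
        = 25 / 33.2 = 0.753012 mg/L·h

AUC = 0.753 mg/L·h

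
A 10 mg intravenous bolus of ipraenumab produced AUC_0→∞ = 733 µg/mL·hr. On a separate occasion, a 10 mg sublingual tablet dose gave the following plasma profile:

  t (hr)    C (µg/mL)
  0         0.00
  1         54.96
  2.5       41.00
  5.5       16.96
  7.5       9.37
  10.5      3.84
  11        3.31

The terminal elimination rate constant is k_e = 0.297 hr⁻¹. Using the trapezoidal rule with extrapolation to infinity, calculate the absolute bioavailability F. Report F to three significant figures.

F = 0.335

Trapezoidal AUC_0→11 (sublingual tablet):
  [0→1]: (0.00+54.96)/2 × 1 = 27.48
  [1→2.5]: (54.96+41.00)/2 × 1.5 = 71.97
  [2.5→5.5]: (41.00+16.96)/2 × 3 = 86.94
  [5.5→7.5]: (16.96+9.37)/2 × 2 = 26.33
  [7.5→10.5]: (9.37+3.84)/2 × 3 = 19.815
  [10.5→11]: (3.84+3.31)/2 × 0.5 = 1.7875
  Sum = 234.3225 µg/mL·hr
Tail: C_last/k_e = 3.31/0.297 = 11.145
AUC_0→∞ (sublingual tablet) = 234.3225 + 11.145 = 245.4675 µg/mL·hr
F = (AUC_ev/D_ev)/(AUC_iv/D_iv) = (245.4675/10)/(733/10) = 24.54675/73.3 = 0.3349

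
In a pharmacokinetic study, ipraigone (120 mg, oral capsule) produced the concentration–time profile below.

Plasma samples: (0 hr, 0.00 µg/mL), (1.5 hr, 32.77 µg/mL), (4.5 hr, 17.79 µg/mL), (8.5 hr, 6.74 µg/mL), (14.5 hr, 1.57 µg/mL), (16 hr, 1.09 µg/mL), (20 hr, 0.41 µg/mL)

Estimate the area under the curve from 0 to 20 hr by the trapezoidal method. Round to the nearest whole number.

AUC = 179 µg/mL·hr

Trapezoidal AUC_0→20:
  [0→1.5]: (0.00+32.77)/2 × 1.5 = 24.5775
  [1.5→4.5]: (32.77+17.79)/2 × 3 = 75.84
  [4.5→8.5]: (17.79+6.74)/2 × 4 = 49.06
  [8.5→14.5]: (6.74+1.57)/2 × 6 = 24.93
  [14.5→16]: (1.57+1.09)/2 × 1.5 = 1.995
  [16→20]: (1.09+0.41)/2 × 4 = 3.0
  Sum = 179.4025 µg/mL·hr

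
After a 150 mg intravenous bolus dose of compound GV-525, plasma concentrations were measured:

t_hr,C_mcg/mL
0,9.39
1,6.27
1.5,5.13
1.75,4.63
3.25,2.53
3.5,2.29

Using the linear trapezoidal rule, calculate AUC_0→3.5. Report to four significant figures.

Trapezoidal AUC_0→3.5:
  [0→1]: (9.39+6.27)/2 × 1 = 7.83
  [1→1.5]: (6.27+5.13)/2 × 0.5 = 2.85
  [1.5→1.75]: (5.13+4.63)/2 × 0.25 = 1.22
  [1.75→3.25]: (4.63+2.53)/2 × 1.5 = 5.37
  [3.25→3.5]: (2.53+2.29)/2 × 0.25 = 0.6025
  Sum = 17.8725 mcg/mL·hr

AUC = 17.87 mcg/mL·hr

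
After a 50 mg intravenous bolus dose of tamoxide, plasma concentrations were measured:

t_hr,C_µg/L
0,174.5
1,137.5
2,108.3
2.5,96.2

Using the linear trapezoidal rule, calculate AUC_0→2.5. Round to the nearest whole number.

AUC = 330 µg/L·hr

Trapezoidal AUC_0→2.5:
  [0→1]: (174.5+137.5)/2 × 1 = 156.0
  [1→2]: (137.5+108.3)/2 × 1 = 122.9
  [2→2.5]: (108.3+96.2)/2 × 0.5 = 51.125
  Sum = 330.025 µg/L·hr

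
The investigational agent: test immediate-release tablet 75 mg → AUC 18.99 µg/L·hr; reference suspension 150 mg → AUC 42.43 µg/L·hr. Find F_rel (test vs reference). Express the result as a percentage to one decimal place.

F_rel = (AUC_test/D_test) / (AUC_ref/D_ref)
      = (18.99/75) / (42.43/150)
      = 0.2532 / 0.282867 = 0.8951 = 89.51%

F_rel = 89.5%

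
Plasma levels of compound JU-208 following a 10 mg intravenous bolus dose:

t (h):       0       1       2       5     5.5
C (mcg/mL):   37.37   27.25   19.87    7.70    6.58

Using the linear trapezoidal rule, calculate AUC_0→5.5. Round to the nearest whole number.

Trapezoidal AUC_0→5.5:
  [0→1]: (37.37+27.25)/2 × 1 = 32.31
  [1→2]: (27.25+19.87)/2 × 1 = 23.56
  [2→5]: (19.87+7.70)/2 × 3 = 41.355
  [5→5.5]: (7.70+6.58)/2 × 0.5 = 3.57
  Sum = 100.795 mcg/mL·h

AUC = 101 mcg/mL·h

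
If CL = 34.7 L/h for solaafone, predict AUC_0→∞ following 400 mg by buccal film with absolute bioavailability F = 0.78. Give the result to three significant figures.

AUC = 8.99 mg/L·h

AUC_0→∞ = F × Dose / CL
        = 0.78 × 400 / 34.7 = 8.99135 mg/L·h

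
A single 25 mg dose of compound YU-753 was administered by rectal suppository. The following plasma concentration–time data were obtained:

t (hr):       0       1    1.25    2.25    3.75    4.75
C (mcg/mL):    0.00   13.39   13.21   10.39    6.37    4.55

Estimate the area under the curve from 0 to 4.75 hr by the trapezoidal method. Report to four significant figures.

AUC = 39.85 mcg/mL·hr

Trapezoidal AUC_0→4.75:
  [0→1]: (0.00+13.39)/2 × 1 = 6.695
  [1→1.25]: (13.39+13.21)/2 × 0.25 = 3.325
  [1.25→2.25]: (13.21+10.39)/2 × 1 = 11.8
  [2.25→3.75]: (10.39+6.37)/2 × 1.5 = 12.57
  [3.75→4.75]: (6.37+4.55)/2 × 1 = 5.46
  Sum = 39.85 mcg/mL·hr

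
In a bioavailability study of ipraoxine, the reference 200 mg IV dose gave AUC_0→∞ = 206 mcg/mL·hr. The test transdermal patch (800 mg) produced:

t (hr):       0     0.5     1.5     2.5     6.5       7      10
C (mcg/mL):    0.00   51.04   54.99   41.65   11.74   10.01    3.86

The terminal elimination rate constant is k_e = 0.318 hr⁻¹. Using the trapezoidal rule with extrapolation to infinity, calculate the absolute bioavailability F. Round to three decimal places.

Trapezoidal AUC_0→10 (transdermal patch):
  [0→0.5]: (0.00+51.04)/2 × 0.5 = 12.76
  [0.5→1.5]: (51.04+54.99)/2 × 1 = 53.015
  [1.5→2.5]: (54.99+41.65)/2 × 1 = 48.32
  [2.5→6.5]: (41.65+11.74)/2 × 4 = 106.78
  [6.5→7]: (11.74+10.01)/2 × 0.5 = 5.4375
  [7→10]: (10.01+3.86)/2 × 3 = 20.805
  Sum = 247.1175 mcg/mL·hr
Tail: C_last/k_e = 3.86/0.318 = 12.138
AUC_0→∞ (transdermal patch) = 247.1175 + 12.138 = 259.2555 mcg/mL·hr
F = (AUC_ev/D_ev)/(AUC_iv/D_iv) = (259.2555/800)/(206/200) = 0.324069/1.03 = 0.3146

F = 0.315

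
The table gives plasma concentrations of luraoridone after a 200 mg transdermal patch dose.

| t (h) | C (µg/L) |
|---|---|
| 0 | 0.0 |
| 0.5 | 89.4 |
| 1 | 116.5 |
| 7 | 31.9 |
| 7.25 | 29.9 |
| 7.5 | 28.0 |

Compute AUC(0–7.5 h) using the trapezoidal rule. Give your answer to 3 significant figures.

AUC = 534 µg/L·h

Trapezoidal AUC_0→7.5:
  [0→0.5]: (0.0+89.4)/2 × 0.5 = 22.35
  [0.5→1]: (89.4+116.5)/2 × 0.5 = 51.475
  [1→7]: (116.5+31.9)/2 × 6 = 445.2
  [7→7.25]: (31.9+29.9)/2 × 0.25 = 7.725
  [7.25→7.5]: (29.9+28.0)/2 × 0.25 = 7.2375
  Sum = 533.9875 µg/L·h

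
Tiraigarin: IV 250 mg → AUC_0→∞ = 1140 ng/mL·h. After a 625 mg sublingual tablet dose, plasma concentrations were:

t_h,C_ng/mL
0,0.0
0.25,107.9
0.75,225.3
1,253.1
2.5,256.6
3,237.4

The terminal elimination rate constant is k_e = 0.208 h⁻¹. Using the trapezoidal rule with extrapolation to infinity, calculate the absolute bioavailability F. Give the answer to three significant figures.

F = 0.633

Trapezoidal AUC_0→3 (sublingual tablet):
  [0→0.25]: (0.0+107.9)/2 × 0.25 = 13.4875
  [0.25→0.75]: (107.9+225.3)/2 × 0.5 = 83.3
  [0.75→1]: (225.3+253.1)/2 × 0.25 = 59.8
  [1→2.5]: (253.1+256.6)/2 × 1.5 = 382.275
  [2.5→3]: (256.6+237.4)/2 × 0.5 = 123.5
  Sum = 662.3625 ng/mL·h
Tail: C_last/k_e = 237.4/0.208 = 1141.346
AUC_0→∞ (sublingual tablet) = 662.3625 + 1141.346 = 1803.7085 ng/mL·h
F = (AUC_ev/D_ev)/(AUC_iv/D_iv) = (1803.7085/625)/(1140/250) = 2.8859336/4.56 = 0.6329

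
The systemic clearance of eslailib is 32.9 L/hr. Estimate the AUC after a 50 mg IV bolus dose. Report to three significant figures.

AUC_0→∞ = Dose_iv / CL
        = 50 / 32.9 = 1.51976 mg/L·hr

AUC = 1.52 mg/L·hr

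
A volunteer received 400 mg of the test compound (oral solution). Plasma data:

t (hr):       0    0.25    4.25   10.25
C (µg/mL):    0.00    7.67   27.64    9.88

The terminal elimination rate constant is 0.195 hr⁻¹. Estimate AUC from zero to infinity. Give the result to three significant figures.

AUC = 235 µg/mL·hr

Trapezoidal AUC_0→10.25:
  [0→0.25]: (0.00+7.67)/2 × 0.25 = 0.95875
  [0.25→4.25]: (7.67+27.64)/2 × 4 = 70.62
  [4.25→10.25]: (27.64+9.88)/2 × 6 = 112.56
  Sum = 184.13875 µg/mL·hr
Extrapolated tail: C_last / k_e = 9.88 / 0.195 = 50.667
AUC_0→∞ = 184.13875 + 50.667 = 234.80575 µg/mL·hr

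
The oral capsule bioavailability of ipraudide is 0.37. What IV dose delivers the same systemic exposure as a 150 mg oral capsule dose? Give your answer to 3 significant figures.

Systemic exposure from an extravascular dose = F × D_ev, so the equivalent IV dose is F × D_ev.
D_iv = F × D_ev = 0.37 × 150 = 55.5 mg

D_iv = 55.5 mg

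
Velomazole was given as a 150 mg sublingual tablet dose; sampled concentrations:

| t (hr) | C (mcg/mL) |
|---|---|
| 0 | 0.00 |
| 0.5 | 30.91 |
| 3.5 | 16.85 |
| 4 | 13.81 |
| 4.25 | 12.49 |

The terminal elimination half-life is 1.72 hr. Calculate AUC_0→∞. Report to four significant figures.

Trapezoidal AUC_0→4.25:
  [0→0.5]: (0.00+30.91)/2 × 0.5 = 7.7275
  [0.5→3.5]: (30.91+16.85)/2 × 3 = 71.64
  [3.5→4]: (16.85+13.81)/2 × 0.5 = 7.665
  [4→4.25]: (13.81+12.49)/2 × 0.25 = 3.2875
  Sum = 90.32 mcg/mL·hr
k_e = ln2 / t½ = 0.693147 / 1.72 = 0.4030 hr^-1
Extrapolated tail: C_last / k_e = 12.49 / 0.403 = 30.993
AUC_0→∞ = 90.32 + 30.993 = 121.313 mcg/mL·hr

AUC = 121.3 mcg/mL·hr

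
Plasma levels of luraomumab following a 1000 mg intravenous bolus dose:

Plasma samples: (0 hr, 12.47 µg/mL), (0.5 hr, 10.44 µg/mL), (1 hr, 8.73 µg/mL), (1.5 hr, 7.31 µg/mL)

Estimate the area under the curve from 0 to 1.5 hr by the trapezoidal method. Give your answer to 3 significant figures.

Trapezoidal AUC_0→1.5:
  [0→0.5]: (12.47+10.44)/2 × 0.5 = 5.7275
  [0.5→1]: (10.44+8.73)/2 × 0.5 = 4.7925
  [1→1.5]: (8.73+7.31)/2 × 0.5 = 4.01
  Sum = 14.53 µg/mL·hr

AUC = 14.5 µg/mL·hr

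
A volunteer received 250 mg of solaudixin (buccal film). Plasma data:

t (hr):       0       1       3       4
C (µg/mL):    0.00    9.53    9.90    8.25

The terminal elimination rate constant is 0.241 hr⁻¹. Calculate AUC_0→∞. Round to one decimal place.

AUC = 67.5 µg/mL·hr

Trapezoidal AUC_0→4:
  [0→1]: (0.00+9.53)/2 × 1 = 4.765
  [1→3]: (9.53+9.90)/2 × 2 = 19.43
  [3→4]: (9.90+8.25)/2 × 1 = 9.075
  Sum = 33.27 µg/mL·hr
Extrapolated tail: C_last / k_e = 8.25 / 0.241 = 34.232
AUC_0→∞ = 33.27 + 34.232 = 67.502 µg/mL·hr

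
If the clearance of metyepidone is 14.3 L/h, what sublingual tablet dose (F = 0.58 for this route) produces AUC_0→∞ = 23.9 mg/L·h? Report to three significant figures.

Dose = CL × AUC_0→∞ / F
     = 14.3 × 23.9 / 0.58 = 589.259 mg

Dose = 589 mg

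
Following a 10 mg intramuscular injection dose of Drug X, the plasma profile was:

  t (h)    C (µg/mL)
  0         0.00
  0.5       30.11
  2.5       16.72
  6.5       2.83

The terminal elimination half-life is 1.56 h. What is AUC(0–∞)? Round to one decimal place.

AUC = 99.8 µg/mL·h

Trapezoidal AUC_0→6.5:
  [0→0.5]: (0.00+30.11)/2 × 0.5 = 7.5275
  [0.5→2.5]: (30.11+16.72)/2 × 2 = 46.83
  [2.5→6.5]: (16.72+2.83)/2 × 4 = 39.1
  Sum = 93.4575 µg/mL·h
k_e = ln2 / t½ = 0.693147 / 1.56 = 0.4443 h^-1
Extrapolated tail: C_last / k_e = 2.83 / 0.4443 = 6.370
AUC_0→∞ = 93.4575 + 6.370 = 99.8275 µg/mL·h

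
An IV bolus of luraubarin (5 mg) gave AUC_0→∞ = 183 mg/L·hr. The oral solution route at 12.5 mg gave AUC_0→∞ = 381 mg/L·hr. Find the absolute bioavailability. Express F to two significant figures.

F = (AUC_ev / D_ev) / (AUC_iv / D_iv)
  = (381/12.5) / (183/5)
  = 30.48 / 36.6 = 0.8328

F = 0.83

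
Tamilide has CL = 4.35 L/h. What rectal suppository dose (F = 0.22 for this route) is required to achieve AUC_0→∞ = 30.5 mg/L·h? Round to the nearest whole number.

Dose = CL × AUC_0→∞ / F
     = 4.35 × 30.5 / 0.22 = 603.068 mg

Dose = 603 mg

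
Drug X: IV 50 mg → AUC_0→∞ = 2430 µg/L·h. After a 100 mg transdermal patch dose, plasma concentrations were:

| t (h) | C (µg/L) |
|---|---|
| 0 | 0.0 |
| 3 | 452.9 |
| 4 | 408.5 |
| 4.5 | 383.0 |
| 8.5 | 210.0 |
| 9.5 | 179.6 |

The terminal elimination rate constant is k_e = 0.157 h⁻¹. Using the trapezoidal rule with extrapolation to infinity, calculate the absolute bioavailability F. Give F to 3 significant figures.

F = 0.789

Trapezoidal AUC_0→9.5 (transdermal patch):
  [0→3]: (0.0+452.9)/2 × 3 = 679.35
  [3→4]: (452.9+408.5)/2 × 1 = 430.7
  [4→4.5]: (408.5+383.0)/2 × 0.5 = 197.875
  [4.5→8.5]: (383.0+210.0)/2 × 4 = 1186.0
  [8.5→9.5]: (210.0+179.6)/2 × 1 = 194.8
  Sum = 2688.725 µg/L·h
Tail: C_last/k_e = 179.6/0.157 = 1143.949
AUC_0→∞ (transdermal patch) = 2688.725 + 1143.949 = 3832.674 µg/L·h
F = (AUC_ev/D_ev)/(AUC_iv/D_iv) = (3832.674/100)/(2430/50) = 38.32674/48.6 = 0.7886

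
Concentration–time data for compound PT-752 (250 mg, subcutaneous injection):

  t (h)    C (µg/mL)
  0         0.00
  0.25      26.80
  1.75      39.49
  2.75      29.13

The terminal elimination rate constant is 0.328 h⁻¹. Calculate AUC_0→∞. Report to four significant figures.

Trapezoidal AUC_0→2.75:
  [0→0.25]: (0.00+26.80)/2 × 0.25 = 3.35
  [0.25→1.75]: (26.80+39.49)/2 × 1.5 = 49.7175
  [1.75→2.75]: (39.49+29.13)/2 × 1 = 34.31
  Sum = 87.3775 µg/mL·h
Extrapolated tail: C_last / k_e = 29.13 / 0.328 = 88.811
AUC_0→∞ = 87.3775 + 88.811 = 176.1885 µg/mL·h

AUC = 176.2 µg/mL·h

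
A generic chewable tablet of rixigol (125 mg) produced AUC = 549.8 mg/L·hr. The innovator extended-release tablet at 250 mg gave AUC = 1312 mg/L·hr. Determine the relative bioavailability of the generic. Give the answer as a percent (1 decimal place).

F_rel = 83.8%

F_rel = (AUC_test/D_test) / (AUC_ref/D_ref)
      = (549.8/125) / (1312/250)
      = 4.3984 / 5.248 = 0.8381 = 83.81%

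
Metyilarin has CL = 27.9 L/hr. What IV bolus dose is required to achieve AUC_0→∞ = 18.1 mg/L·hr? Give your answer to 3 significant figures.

Dose_iv = CL × AUC_0→∞
     = 27.9 × 18.1 = 504.99 mg

Dose = 505 mg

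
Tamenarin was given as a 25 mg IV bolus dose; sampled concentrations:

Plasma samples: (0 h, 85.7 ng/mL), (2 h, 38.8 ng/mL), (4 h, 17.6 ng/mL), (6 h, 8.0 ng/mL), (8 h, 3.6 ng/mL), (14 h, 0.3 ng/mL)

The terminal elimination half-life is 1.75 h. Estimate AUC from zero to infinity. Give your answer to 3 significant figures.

Trapezoidal AUC_0→14:
  [0→2]: (85.7+38.8)/2 × 2 = 124.5
  [2→4]: (38.8+17.6)/2 × 2 = 56.4
  [4→6]: (17.6+8.0)/2 × 2 = 25.6
  [6→8]: (8.0+3.6)/2 × 2 = 11.6
  [8→14]: (3.6+0.3)/2 × 6 = 11.7
  Sum = 229.8 ng/mL·h
k_e = ln2 / t½ = 0.693147 / 1.75 = 0.3961 h^-1
Extrapolated tail: C_last / k_e = 0.3 / 0.3961 = 0.757
AUC_0→∞ = 229.8 + 0.757 = 230.557 ng/mL·h

AUC = 231 ng/mL·h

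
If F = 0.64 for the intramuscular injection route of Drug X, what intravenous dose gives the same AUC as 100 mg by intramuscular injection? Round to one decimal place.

Systemic exposure from an extravascular dose = F × D_ev, so the equivalent IV dose is F × D_ev.
D_iv = F × D_ev = 0.64 × 100 = 64 mg

D_iv = 64.0 mg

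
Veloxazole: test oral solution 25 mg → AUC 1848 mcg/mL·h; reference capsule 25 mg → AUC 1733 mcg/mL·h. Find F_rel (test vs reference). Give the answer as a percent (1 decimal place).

F_rel = 106.6%

F_rel = (AUC_test/D_test) / (AUC_ref/D_ref)
      = (1848/25) / (1733/25)
      = 73.92 / 69.32 = 1.0664 = 106.64%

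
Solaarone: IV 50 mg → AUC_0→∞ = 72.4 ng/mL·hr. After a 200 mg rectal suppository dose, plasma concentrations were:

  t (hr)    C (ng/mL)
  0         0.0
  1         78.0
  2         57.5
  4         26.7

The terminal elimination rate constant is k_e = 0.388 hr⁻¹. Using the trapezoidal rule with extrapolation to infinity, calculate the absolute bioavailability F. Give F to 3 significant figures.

Trapezoidal AUC_0→4 (rectal suppository):
  [0→1]: (0.0+78.0)/2 × 1 = 39.0
  [1→2]: (78.0+57.5)/2 × 1 = 67.75
  [2→4]: (57.5+26.7)/2 × 2 = 84.2
  Sum = 190.95 ng/mL·hr
Tail: C_last/k_e = 26.7/0.388 = 68.814
AUC_0→∞ (rectal suppository) = 190.95 + 68.814 = 259.764 ng/mL·hr
F = (AUC_ev/D_ev)/(AUC_iv/D_iv) = (259.764/200)/(72.4/50) = 1.29882/1.448 = 0.8970

F = 0.897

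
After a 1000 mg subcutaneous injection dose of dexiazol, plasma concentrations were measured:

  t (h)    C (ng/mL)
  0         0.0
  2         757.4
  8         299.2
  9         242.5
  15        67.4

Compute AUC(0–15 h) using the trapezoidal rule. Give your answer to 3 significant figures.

AUC = 5130 ng/mL·h

Trapezoidal AUC_0→15:
  [0→2]: (0.0+757.4)/2 × 2 = 757.4
  [2→8]: (757.4+299.2)/2 × 6 = 3169.8
  [8→9]: (299.2+242.5)/2 × 1 = 270.85
  [9→15]: (242.5+67.4)/2 × 6 = 929.7
  Sum = 5127.75 ng/mL·h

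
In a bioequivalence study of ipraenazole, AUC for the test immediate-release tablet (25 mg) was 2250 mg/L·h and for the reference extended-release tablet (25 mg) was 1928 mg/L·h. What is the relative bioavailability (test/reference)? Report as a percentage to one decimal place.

F_rel = (AUC_test/D_test) / (AUC_ref/D_ref)
      = (2250/25) / (1928/25)
      = 90 / 77.12 = 1.1670 = 116.70%

F_rel = 116.7%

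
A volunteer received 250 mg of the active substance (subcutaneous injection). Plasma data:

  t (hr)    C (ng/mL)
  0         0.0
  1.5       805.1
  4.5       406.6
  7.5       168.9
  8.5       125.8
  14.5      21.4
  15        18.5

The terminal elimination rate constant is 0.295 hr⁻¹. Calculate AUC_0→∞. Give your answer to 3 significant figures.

Trapezoidal AUC_0→15:
  [0→1.5]: (0.0+805.1)/2 × 1.5 = 603.825
  [1.5→4.5]: (805.1+406.6)/2 × 3 = 1817.55
  [4.5→7.5]: (406.6+168.9)/2 × 3 = 863.25
  [7.5→8.5]: (168.9+125.8)/2 × 1 = 147.35
  [8.5→14.5]: (125.8+21.4)/2 × 6 = 441.6
  [14.5→15]: (21.4+18.5)/2 × 0.5 = 9.975
  Sum = 3883.55 ng/mL·hr
Extrapolated tail: C_last / k_e = 18.5 / 0.295 = 62.712
AUC_0→∞ = 3883.55 + 62.712 = 3946.262 ng/mL·hr

AUC = 3950 ng/mL·hr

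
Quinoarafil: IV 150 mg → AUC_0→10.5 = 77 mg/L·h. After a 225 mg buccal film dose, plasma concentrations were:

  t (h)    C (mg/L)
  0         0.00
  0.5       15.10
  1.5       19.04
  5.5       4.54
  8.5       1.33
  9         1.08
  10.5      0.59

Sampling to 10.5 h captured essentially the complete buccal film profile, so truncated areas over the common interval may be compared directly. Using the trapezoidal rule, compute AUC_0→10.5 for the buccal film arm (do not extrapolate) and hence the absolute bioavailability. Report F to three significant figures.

F = 0.681

Trapezoidal AUC_0→10.5 (buccal film):
  [0→0.5]: (0.00+15.10)/2 × 0.5 = 3.775
  [0.5→1.5]: (15.10+19.04)/2 × 1 = 17.07
  [1.5→5.5]: (19.04+4.54)/2 × 4 = 47.16
  [5.5→8.5]: (4.54+1.33)/2 × 3 = 8.805
  [8.5→9]: (1.33+1.08)/2 × 0.5 = 0.6025
  [9→10.5]: (1.08+0.59)/2 × 1.5 = 1.2525
  Sum = 78.665 mg/L·h
F = (AUC_ev/D_ev)/(AUC_iv/D_iv) = (78.665/225)/(77/150) = 0.349622/0.513333 = 0.6811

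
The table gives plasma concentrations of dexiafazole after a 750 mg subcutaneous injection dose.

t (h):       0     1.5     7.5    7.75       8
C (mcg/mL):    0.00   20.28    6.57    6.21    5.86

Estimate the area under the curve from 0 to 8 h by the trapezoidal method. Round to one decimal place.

Trapezoidal AUC_0→8:
  [0→1.5]: (0.00+20.28)/2 × 1.5 = 15.21
  [1.5→7.5]: (20.28+6.57)/2 × 6 = 80.55
  [7.5→7.75]: (6.57+6.21)/2 × 0.25 = 1.5975
  [7.75→8]: (6.21+5.86)/2 × 0.25 = 1.50875
  Sum = 98.86625 mcg/mL·h

AUC = 98.9 mcg/mL·h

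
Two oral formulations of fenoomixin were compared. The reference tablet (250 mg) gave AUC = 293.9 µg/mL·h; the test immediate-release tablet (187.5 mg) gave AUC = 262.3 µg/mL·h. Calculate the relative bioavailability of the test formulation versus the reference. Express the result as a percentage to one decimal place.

F_rel = (AUC_test/D_test) / (AUC_ref/D_ref)
      = (262.3/187.5) / (293.9/250)
      = 1.39893 / 1.1756 = 1.1900 = 119.00%

F_rel = 119.0%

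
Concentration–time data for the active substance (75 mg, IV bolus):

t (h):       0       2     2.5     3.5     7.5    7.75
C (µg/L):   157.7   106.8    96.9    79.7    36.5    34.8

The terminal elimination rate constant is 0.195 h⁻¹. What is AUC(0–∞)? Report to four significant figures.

AUC = 823.5 µg/L·h

Trapezoidal AUC_0→7.75:
  [0→2]: (157.7+106.8)/2 × 2 = 264.5
  [2→2.5]: (106.8+96.9)/2 × 0.5 = 50.925
  [2.5→3.5]: (96.9+79.7)/2 × 1 = 88.3
  [3.5→7.5]: (79.7+36.5)/2 × 4 = 232.4
  [7.5→7.75]: (36.5+34.8)/2 × 0.25 = 8.9125
  Sum = 645.0375 µg/L·h
Extrapolated tail: C_last / k_e = 34.8 / 0.195 = 178.462
AUC_0→∞ = 645.0375 + 178.462 = 823.4995 µg/L·h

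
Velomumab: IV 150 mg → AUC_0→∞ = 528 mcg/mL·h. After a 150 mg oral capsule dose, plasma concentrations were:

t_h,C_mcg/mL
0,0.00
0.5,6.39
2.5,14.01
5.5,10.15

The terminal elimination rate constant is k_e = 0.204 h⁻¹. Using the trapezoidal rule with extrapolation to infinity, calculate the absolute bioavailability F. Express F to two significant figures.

Trapezoidal AUC_0→5.5 (oral capsule):
  [0→0.5]: (0.00+6.39)/2 × 0.5 = 1.5975
  [0.5→2.5]: (6.39+14.01)/2 × 2 = 20.4
  [2.5→5.5]: (14.01+10.15)/2 × 3 = 36.24
  Sum = 58.2375 mcg/mL·h
Tail: C_last/k_e = 10.15/0.204 = 49.755
AUC_0→∞ (oral capsule) = 58.2375 + 49.755 = 107.9925 mcg/mL·h
F = (AUC_ev/D_ev)/(AUC_iv/D_iv) = (107.9925/150)/(528/150) = 0.71995/3.52 = 0.2045

F = 0.20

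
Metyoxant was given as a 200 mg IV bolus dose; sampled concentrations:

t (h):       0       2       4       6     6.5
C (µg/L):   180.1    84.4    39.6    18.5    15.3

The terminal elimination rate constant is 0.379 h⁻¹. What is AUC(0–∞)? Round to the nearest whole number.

Trapezoidal AUC_0→6.5:
  [0→2]: (180.1+84.4)/2 × 2 = 264.5
  [2→4]: (84.4+39.6)/2 × 2 = 124.0
  [4→6]: (39.6+18.5)/2 × 2 = 58.1
  [6→6.5]: (18.5+15.3)/2 × 0.5 = 8.45
  Sum = 455.05 µg/L·h
Extrapolated tail: C_last / k_e = 15.3 / 0.379 = 40.369
AUC_0→∞ = 455.05 + 40.369 = 495.419 µg/L·h

AUC = 495 µg/L·h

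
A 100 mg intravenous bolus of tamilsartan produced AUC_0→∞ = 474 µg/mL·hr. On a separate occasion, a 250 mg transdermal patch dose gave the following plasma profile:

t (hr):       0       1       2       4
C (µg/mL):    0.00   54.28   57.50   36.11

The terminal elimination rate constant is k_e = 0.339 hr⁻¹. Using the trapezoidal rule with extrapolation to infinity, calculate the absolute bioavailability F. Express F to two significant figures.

F = 0.24

Trapezoidal AUC_0→4 (transdermal patch):
  [0→1]: (0.00+54.28)/2 × 1 = 27.14
  [1→2]: (54.28+57.50)/2 × 1 = 55.89
  [2→4]: (57.50+36.11)/2 × 2 = 93.61
  Sum = 176.64 µg/mL·hr
Tail: C_last/k_e = 36.11/0.339 = 106.519
AUC_0→∞ (transdermal patch) = 176.64 + 106.519 = 283.159 µg/mL·hr
F = (AUC_ev/D_ev)/(AUC_iv/D_iv) = (283.159/250)/(474/100) = 1.132636/4.74 = 0.2390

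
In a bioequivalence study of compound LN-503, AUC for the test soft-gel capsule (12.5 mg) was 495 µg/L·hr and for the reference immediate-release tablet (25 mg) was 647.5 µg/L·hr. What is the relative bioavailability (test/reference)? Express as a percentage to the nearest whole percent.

F_rel = 153%

F_rel = (AUC_test/D_test) / (AUC_ref/D_ref)
      = (495/12.5) / (647.5/25)
      = 39.6 / 25.9 = 1.5290 = 152.90%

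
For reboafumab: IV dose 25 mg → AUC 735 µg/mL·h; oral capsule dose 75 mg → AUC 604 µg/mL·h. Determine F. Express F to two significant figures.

F = 0.27

F = (AUC_ev / D_ev) / (AUC_iv / D_iv)
  = (604/75) / (735/25)
  = 8.05333 / 29.4 = 0.2739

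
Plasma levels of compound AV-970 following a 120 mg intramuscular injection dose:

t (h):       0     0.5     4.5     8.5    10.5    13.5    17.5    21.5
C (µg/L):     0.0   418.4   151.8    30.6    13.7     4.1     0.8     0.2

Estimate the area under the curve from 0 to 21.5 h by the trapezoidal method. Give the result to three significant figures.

AUC = 1690 µg/L·h

Trapezoidal AUC_0→21.5:
  [0→0.5]: (0.0+418.4)/2 × 0.5 = 104.6
  [0.5→4.5]: (418.4+151.8)/2 × 4 = 1140.4
  [4.5→8.5]: (151.8+30.6)/2 × 4 = 364.8
  [8.5→10.5]: (30.6+13.7)/2 × 2 = 44.3
  [10.5→13.5]: (13.7+4.1)/2 × 3 = 26.7
  [13.5→17.5]: (4.1+0.8)/2 × 4 = 9.8
  [17.5→21.5]: (0.8+0.2)/2 × 4 = 2.0
  Sum = 1692.6 µg/L·h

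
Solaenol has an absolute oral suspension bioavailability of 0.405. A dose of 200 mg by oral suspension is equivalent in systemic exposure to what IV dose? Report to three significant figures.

Systemic exposure from an extravascular dose = F × D_ev, so the equivalent IV dose is F × D_ev.
D_iv = F × D_ev = 0.405 × 200 = 81 mg

D_iv = 81.0 mg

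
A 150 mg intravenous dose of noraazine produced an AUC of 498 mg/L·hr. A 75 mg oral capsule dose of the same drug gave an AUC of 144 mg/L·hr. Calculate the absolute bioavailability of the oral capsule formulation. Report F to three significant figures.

F = (AUC_ev / D_ev) / (AUC_iv / D_iv)
  = (144/75) / (498/150)
  = 1.92 / 3.32 = 0.5783

F = 0.578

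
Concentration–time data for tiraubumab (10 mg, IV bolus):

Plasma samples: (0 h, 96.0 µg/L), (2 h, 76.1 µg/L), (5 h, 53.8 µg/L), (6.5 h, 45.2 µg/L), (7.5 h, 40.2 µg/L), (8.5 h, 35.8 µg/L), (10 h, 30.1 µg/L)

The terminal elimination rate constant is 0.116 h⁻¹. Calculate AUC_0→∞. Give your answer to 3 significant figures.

AUC = 831 µg/L·h

Trapezoidal AUC_0→10:
  [0→2]: (96.0+76.1)/2 × 2 = 172.1
  [2→5]: (76.1+53.8)/2 × 3 = 194.85
  [5→6.5]: (53.8+45.2)/2 × 1.5 = 74.25
  [6.5→7.5]: (45.2+40.2)/2 × 1 = 42.7
  [7.5→8.5]: (40.2+35.8)/2 × 1 = 38.0
  [8.5→10]: (35.8+30.1)/2 × 1.5 = 49.425
  Sum = 571.325 µg/L·h
Extrapolated tail: C_last / k_e = 30.1 / 0.116 = 259.483
AUC_0→∞ = 571.325 + 259.483 = 830.808 µg/L·h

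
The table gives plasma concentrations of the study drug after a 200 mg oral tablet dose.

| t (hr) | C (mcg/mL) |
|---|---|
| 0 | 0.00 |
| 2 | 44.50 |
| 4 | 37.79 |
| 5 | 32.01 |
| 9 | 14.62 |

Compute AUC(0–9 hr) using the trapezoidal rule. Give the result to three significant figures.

AUC = 255 mcg/mL·hr

Trapezoidal AUC_0→9:
  [0→2]: (0.00+44.50)/2 × 2 = 44.5
  [2→4]: (44.50+37.79)/2 × 2 = 82.29
  [4→5]: (37.79+32.01)/2 × 1 = 34.9
  [5→9]: (32.01+14.62)/2 × 4 = 93.26
  Sum = 254.95 mcg/mL·hr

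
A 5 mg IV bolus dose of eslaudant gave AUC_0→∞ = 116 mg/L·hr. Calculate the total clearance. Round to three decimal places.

CL = 0.043 L/hr

CL = Dose_iv / AUC_0→∞
   = 5 / 116 = 0.0431034 L/hr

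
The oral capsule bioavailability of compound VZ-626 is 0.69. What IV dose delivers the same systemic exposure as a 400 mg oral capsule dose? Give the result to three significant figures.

D_iv = 276 mg

Systemic exposure from an extravascular dose = F × D_ev, so the equivalent IV dose is F × D_ev.
D_iv = F × D_ev = 0.69 × 400 = 276 mg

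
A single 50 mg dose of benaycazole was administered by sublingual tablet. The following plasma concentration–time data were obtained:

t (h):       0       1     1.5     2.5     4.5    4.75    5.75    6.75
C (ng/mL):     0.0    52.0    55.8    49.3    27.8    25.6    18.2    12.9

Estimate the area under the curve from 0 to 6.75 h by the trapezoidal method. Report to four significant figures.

Trapezoidal AUC_0→6.75:
  [0→1]: (0.0+52.0)/2 × 1 = 26.0
  [1→1.5]: (52.0+55.8)/2 × 0.5 = 26.95
  [1.5→2.5]: (55.8+49.3)/2 × 1 = 52.55
  [2.5→4.5]: (49.3+27.8)/2 × 2 = 77.1
  [4.5→4.75]: (27.8+25.6)/2 × 0.25 = 6.675
  [4.75→5.75]: (25.6+18.2)/2 × 1 = 21.9
  [5.75→6.75]: (18.2+12.9)/2 × 1 = 15.55
  Sum = 226.725 ng/mL·h

AUC = 226.7 ng/mL·h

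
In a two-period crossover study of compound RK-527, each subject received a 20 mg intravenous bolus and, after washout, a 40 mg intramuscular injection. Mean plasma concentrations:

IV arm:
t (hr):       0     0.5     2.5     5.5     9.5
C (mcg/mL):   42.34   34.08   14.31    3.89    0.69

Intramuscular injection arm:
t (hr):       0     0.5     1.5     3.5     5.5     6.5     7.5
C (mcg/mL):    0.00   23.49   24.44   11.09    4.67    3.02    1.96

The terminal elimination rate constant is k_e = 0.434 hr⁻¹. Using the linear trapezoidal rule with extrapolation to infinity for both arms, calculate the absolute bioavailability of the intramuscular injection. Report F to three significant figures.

Trapezoidal AUC_0→9.5 (IV):
  [0→0.5]: (42.34+34.08)/2 × 0.5 = 19.105
  [0.5→2.5]: (34.08+14.31)/2 × 2 = 48.39
  [2.5→5.5]: (14.31+3.89)/2 × 3 = 27.3
  [5.5→9.5]: (3.89+0.69)/2 × 4 = 9.16
  Sum = 103.955 mcg/mL·hr
IV tail: 0.69/0.434 = 1.590; AUC_iv,0→∞ = 103.955 + 1.590 = 105.545 mcg/mL·hr
Trapezoidal AUC_0→7.5 (intramuscular injection):
  [0→0.5]: (0.00+23.49)/2 × 0.5 = 5.8725
  [0.5→1.5]: (23.49+24.44)/2 × 1 = 23.965
  [1.5→3.5]: (24.44+11.09)/2 × 2 = 35.53
  [3.5→5.5]: (11.09+4.67)/2 × 2 = 15.76
  [5.5→6.5]: (4.67+3.02)/2 × 1 = 3.845
  [6.5→7.5]: (3.02+1.96)/2 × 1 = 2.49
  Sum = 87.4625 mcg/mL·hr
intramuscular injection tail: 1.96/0.434 = 4.516; AUC_ev,0→∞ = 87.4625 + 4.516 = 91.9785 mcg/mL·hr
F = (AUC_ev/D_ev)/(AUC_iv/D_iv) = (91.9785/40)/(105.545/20) = 2.2994625/5.27725 = 0.4357

F = 0.436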